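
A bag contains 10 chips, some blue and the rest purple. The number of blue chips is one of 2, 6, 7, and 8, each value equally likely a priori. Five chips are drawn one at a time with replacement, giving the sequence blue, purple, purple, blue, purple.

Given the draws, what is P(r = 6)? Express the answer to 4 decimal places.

0.3724

The likelihood of the observed sequence under each hypothesis: P(data | r = 2) = (2/10)(8/10)(8/10)(2/10)(8/10) = 0.02048; P(data | r = 6) = (6/10)(4/10)(4/10)(6/10)(4/10) = 0.02304; P(data | r = 7) = (7/10)(3/10)(3/10)(7/10)(3/10) = 0.01323; P(data | r = 8) = (8/10)(2/10)(2/10)(8/10)(2/10) = 0.00512.
Weighting by the prior gives 1/4 · 0.02048 = 0.00512, 1/4 · 0.02304 = 0.00576, 1/4 · 0.01323 = 0.0033075, 1/4 · 0.00512 = 0.00128; summing to 0.015468.
So P(r = 6 | data) = (0.00576) / (0.015468) = 0.37239.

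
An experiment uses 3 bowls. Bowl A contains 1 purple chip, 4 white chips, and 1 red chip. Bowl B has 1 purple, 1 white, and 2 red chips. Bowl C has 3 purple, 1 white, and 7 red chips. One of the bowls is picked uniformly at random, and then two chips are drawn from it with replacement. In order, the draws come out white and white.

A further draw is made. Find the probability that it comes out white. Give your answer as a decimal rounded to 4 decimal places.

Compute the likelihood of the observed sequence for each case: P(data | bowl A) = (4/6)(4/6) = 0.44444; P(data | bowl B) = (1/4)(1/4) = 0.0625; P(data | bowl C) = (1/11)(1/11) = 0.0082645.
Weighting by the prior gives 1/3 · 0.44444 = 0.14815, 1/3 · 0.0625 = 0.020833, 1/3 · 0.0082645 = 0.0027548; summing to 0.17174.
Normalising, the posterior is P(bowl A | data) = 0.86265, P(bowl B | data) = 0.12131, P(bowl C | data) = 0.016041.
The predictive probability is P(white next | data) = (2/3)(0.86265) + (1/4)(0.12131) + (1/11)(0.016041) = 0.60689.

0.6069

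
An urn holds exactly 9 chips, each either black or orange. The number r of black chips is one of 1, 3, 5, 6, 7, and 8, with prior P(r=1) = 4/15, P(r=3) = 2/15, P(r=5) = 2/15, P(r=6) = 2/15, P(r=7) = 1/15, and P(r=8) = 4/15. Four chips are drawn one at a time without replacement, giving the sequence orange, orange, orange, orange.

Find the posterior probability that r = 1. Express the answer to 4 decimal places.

The likelihood of the observed sequence under each hypothesis: P(data | r = 1) = (8/9)(7/8)(6/7)(5/6) = 5/9; P(data | r = 3) = (6/9)(5/8)(4/7)(3/6) = 5/42; P(data | r = 5) = (4/9)(3/8)(2/7)(1/6) = 1/126; P(data | r = 6) = (3/9)(2/8)(1/7)(0/6) = 0; P(data | r = 7) = (2/9)(1/8)(0/7) = 0; P(data | r = 8) = (1/9)(0/8) = 0.
Weighting by the prior gives 4/15 · 5/9 = 4/27, 2/15 · 5/42 = 1/63, 2/15 · 1/126 = 1/945, 2/15 · 0 = 0, 1/15 · 0 = 0, 4/15 · 0 = 0; these sum to 52/315.
Therefore the posterior P(r = 1 | data) = (4/27) / (52/315) = 35/39.

0.8974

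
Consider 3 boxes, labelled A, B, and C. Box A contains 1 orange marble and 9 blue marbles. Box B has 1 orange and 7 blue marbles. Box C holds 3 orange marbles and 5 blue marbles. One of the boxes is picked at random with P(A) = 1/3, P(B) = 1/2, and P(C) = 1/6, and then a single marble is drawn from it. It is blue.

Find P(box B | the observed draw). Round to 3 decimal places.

0.520

For each hypothesis, P(data | H) works out to: P(data | box A) = (9/10) = 9/10; P(data | box B) = (7/8) = 7/8; P(data | box C) = (5/8) = 5/8.
Weighting by the prior gives 1/3 · 9/10 = 3/10, 1/2 · 7/8 = 7/16, 1/6 · 5/8 = 5/48; these sum to 101/120.
So P(box B | data) = (7/16) / (101/120) = 105/202.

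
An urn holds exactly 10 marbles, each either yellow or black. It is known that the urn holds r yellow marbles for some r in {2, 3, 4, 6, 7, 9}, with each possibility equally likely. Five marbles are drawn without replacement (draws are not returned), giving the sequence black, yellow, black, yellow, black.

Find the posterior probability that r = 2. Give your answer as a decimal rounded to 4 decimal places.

0.1547

Compute the likelihood of the observed sequence for each case: P(data | r = 2) = (8/10)(2/9)(7/8)(1/7)(6/6) = 0.022222; P(data | r = 3) = (7/10)(3/9)(6/8)(2/7)(5/6) = 0.041667; P(data | r = 4) = (6/10)(4/9)(5/8)(3/7)(4/6) = 0.047619; P(data | r = 6) = (4/10)(6/9)(3/8)(5/7)(2/6) = 0.02381; P(data | r = 7) = (3/10)(7/9)(2/8)(6/7)(1/6) = 0.0083333; P(data | r = 9) = (1/10)(9/9)(0/8) = 0.
Weighting by the prior gives 1/6 · 0.022222 = 0.0037037, 1/6 · 0.041667 = 0.0069444, 1/6 · 0.047619 = 0.0079365, 1/6 · 0.02381 = 0.0039683, 1/6 · 0.0083333 = 0.0013889, 1/6 · 0 = 0; these sum to 0.023942.
Therefore the posterior P(r = 2 | data) = (0.0037037) / (0.023942) = 0.1547.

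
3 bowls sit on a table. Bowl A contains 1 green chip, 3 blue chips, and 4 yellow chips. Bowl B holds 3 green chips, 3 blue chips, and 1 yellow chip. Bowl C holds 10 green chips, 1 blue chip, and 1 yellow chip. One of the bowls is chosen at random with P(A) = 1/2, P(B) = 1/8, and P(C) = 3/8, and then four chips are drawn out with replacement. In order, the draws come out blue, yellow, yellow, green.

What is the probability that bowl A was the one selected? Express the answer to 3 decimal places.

Under each hypothesis, the probability of the observed sequence is: P(data | bowl A) = (3/8)(4/8)(4/8)(1/8) = 0.011719; P(data | bowl B) = (3/7)(1/7)(1/7)(3/7) = 0.0037484; P(data | bowl C) = (1/12)(1/12)(1/12)(10/12) = 0.00048225.
The prior-weighted likelihoods are 1/2 · 0.011719 = 0.0058594, 1/8 · 0.0037484 = 0.00046855, 3/8 · 0.00048225 = 0.00018084; with total 0.0065088.
By Bayes' rule, P(bowl A | data) = (0.0058594) / (0.0065088) = 0.90023.

0.900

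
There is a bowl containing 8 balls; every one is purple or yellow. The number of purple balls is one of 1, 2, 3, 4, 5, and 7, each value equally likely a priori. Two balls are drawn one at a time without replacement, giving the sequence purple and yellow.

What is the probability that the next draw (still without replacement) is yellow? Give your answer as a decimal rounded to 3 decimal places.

Under each hypothesis, the probability of the observed sequence is: P(data | r = 1) = (1/8)(7/7) = 1/8; P(data | r = 2) = (2/8)(6/7) = 3/14; P(data | r = 3) = (3/8)(5/7) = 15/56; P(data | r = 4) = (4/8)(4/7) = 2/7; P(data | r = 5) = (5/8)(3/7) = 15/56; P(data | r = 7) = (7/8)(1/7) = 1/8.
Weighting by the prior gives 1/6 · 1/8 = 1/48, 1/6 · 3/14 = 1/28, 1/6 · 15/56 = 5/112, 1/6 · 2/7 = 1/21, 1/6 · 15/56 = 5/112, 1/6 · 1/8 = 1/48; summing to 3/14.
Dividing through by the total gives posterior P(r = 1 | data) = 7/72, P(r = 2 | data) = 1/6, P(r = 3 | data) = 5/24, P(r = 4 | data) = 2/9, P(r = 5 | data) = 5/24, P(r = 7 | data) = 7/72.
Averaging over the posterior, P(yellow next | data) = (1)(7/72) + (5/6)(1/6) + (2/3)(5/24) + (1/2)(2/9) + (1/3)(5/24) + (0)(7/72) = 5/9.

0.556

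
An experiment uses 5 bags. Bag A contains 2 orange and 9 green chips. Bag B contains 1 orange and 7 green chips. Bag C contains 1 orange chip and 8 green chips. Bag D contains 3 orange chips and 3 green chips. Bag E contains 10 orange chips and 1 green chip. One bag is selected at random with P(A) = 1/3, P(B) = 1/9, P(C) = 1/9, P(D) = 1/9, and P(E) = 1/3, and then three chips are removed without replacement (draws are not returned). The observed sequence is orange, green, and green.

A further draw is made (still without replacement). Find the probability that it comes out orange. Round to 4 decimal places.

Compute the likelihood of the observed sequence for each case: P(data | bag A) = (2/11)(9/10)(8/9) = 0.14545; P(data | bag B) = (1/8)(7/7)(6/6) = 0.125; P(data | bag C) = (1/9)(8/8)(7/7) = 0.11111; P(data | bag D) = (3/6)(3/5)(2/4) = 0.15; P(data | bag E) = (10/11)(1/10)(0/9) = 0.
Weighting by the prior gives 1/3 · 0.14545 = 0.048485, 1/9 · 0.125 = 0.013889, 1/9 · 0.11111 = 0.012346, 1/9 · 0.15 = 0.016667, 1/3 · 0 = 0; summing to 0.091386.
Normalising, the posterior is P(bag A | data) = 0.53055, P(bag B | data) = 0.15198, P(bag C | data) = 0.13509, P(bag D | data) = 0.18238, P(bag E | data) = 0.
The predictive probability is P(orange next | data) = (1/8)(0.53055) + (0)(0.15198) + (0)(0.13509) + (2/3)(0.18238) = 0.1879.

0.1879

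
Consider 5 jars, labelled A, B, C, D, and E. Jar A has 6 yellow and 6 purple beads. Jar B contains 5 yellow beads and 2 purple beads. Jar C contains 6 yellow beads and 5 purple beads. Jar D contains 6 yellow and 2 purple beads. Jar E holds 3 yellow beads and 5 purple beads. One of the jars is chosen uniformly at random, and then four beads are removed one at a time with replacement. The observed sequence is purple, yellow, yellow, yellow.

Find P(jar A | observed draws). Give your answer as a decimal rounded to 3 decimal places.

For each hypothesis, P(data | H) works out to: P(data | jar A) = (6/12)(6/12)(6/12)(6/12) = 0.0625; P(data | jar B) = (2/7)(5/7)(5/7)(5/7) = 0.10412; P(data | jar C) = (5/11)(6/11)(6/11)(6/11) = 0.073765; P(data | jar D) = (2/8)(6/8)(6/8)(6/8) = 0.10547; P(data | jar E) = (5/8)(3/8)(3/8)(3/8) = 0.032959.
Multiplying each by its prior: 1/5 · 0.0625 = 0.0125, 1/5 · 0.10412 = 0.020825, 1/5 · 0.073765 = 0.014753, 1/5 · 0.10547 = 0.021094, 1/5 · 0.032959 = 0.0065918; these sum to 0.075763.
Therefore the posterior P(jar A | data) = (0.0125) / (0.075763) = 0.16499.

0.165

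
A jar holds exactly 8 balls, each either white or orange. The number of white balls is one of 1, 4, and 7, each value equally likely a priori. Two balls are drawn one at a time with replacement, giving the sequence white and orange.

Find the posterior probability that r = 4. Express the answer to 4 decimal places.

Compute the likelihood of the observed sequence for each case: P(data | r = 1) = (1/8)(7/8) = 7/64; P(data | r = 4) = (4/8)(4/8) = 1/4; P(data | r = 7) = (7/8)(1/8) = 7/64.
The prior-weighted likelihoods are 1/3 · 7/64 = 7/192, 1/3 · 1/4 = 1/12, 1/3 · 7/64 = 7/192; summing to 5/32.
Hence P(r = 4 | data) = (1/12) / (5/32) = 8/15.

0.5333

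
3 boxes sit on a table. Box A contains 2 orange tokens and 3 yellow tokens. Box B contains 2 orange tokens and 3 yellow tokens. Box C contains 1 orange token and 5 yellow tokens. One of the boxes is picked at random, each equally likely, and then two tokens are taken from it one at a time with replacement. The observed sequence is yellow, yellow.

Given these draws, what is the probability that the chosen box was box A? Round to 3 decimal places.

0.255

For each hypothesis, P(data | H) works out to: P(data | box A) = (3/5)(3/5) = 0.36; P(data | box B) = (3/5)(3/5) = 0.36; P(data | box C) = (5/6)(5/6) = 0.69444.
The prior-weighted likelihoods are 1/3 · 0.36 = 0.12, 1/3 · 0.36 = 0.12, 1/3 · 0.69444 = 0.23148; with total 0.47148.
Therefore the posterior P(box A | data) = (0.12) / (0.47148) = 0.25452.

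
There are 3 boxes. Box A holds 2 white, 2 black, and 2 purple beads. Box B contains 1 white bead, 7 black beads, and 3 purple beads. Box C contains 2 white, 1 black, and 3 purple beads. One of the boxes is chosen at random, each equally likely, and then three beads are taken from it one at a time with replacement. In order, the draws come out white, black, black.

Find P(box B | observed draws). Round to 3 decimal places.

For each hypothesis, P(data | H) works out to: P(data | box A) = (2/6)(2/6)(2/6) = 0.037037; P(data | box B) = (1/11)(7/11)(7/11) = 0.036814; P(data | box C) = (2/6)(1/6)(1/6) = 0.0092593.
The prior-weighted likelihoods are 1/3 · 0.037037 = 0.012346, 1/3 · 0.036814 = 0.012271, 1/3 · 0.0092593 = 0.0030864; summing to 0.027704.
Therefore the posterior P(box B | data) = (0.012271) / (0.027704) = 0.44296.

0.443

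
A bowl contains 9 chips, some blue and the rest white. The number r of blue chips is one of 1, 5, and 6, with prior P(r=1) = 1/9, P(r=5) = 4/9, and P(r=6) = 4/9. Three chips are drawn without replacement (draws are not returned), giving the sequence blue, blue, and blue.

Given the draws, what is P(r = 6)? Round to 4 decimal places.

Compute the likelihood of the observed sequence for each case: P(data | r = 1) = (1/9)(0/8) = 0; P(data | r = 5) = (5/9)(4/8)(3/7) = 5/42; P(data | r = 6) = (6/9)(5/8)(4/7) = 5/21.
Multiplying each by its prior: 1/9 · 0 = 0, 4/9 · 5/42 = 10/189, 4/9 · 5/21 = 20/189; these sum to 10/63.
So P(r = 6 | data) = (20/189) / (10/63) = 2/3.

0.6667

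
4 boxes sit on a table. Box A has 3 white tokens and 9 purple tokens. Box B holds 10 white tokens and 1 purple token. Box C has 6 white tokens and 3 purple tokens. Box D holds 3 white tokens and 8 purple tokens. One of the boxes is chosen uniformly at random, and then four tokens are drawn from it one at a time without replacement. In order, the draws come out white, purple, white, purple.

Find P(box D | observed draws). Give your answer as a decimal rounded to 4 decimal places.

0.3067

For each hypothesis, P(data | H) works out to: P(data | box A) = (3/12)(9/11)(2/10)(8/9) = 0.036364; P(data | box B) = (10/11)(1/10)(9/9)(0/8) = 0; P(data | box C) = (6/9)(3/8)(5/7)(2/6) = 0.059524; P(data | box D) = (3/11)(8/10)(2/9)(7/8) = 0.042424.
Weighting by the prior gives 1/4 · 0.036364 = 0.0090909, 1/4 · 0 = 0, 1/4 · 0.059524 = 0.014881, 1/4 · 0.042424 = 0.010606; these sum to 0.034578.
Hence P(box D | data) = (0.010606) / (0.034578) = 0.30673.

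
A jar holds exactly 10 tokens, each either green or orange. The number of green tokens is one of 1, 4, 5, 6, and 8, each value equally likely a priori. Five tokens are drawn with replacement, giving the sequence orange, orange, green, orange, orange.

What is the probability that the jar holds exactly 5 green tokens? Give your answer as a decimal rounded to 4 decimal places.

Under each hypothesis, the probability of the observed sequence is: P(data | r = 1) = (9/10)(9/10)(1/10)(9/10)(9/10) = 0.06561; P(data | r = 4) = (6/10)(6/10)(4/10)(6/10)(6/10) = 0.05184; P(data | r = 5) = (5/10)(5/10)(5/10)(5/10)(5/10) = 0.03125; P(data | r = 6) = (4/10)(4/10)(6/10)(4/10)(4/10) = 0.01536; P(data | r = 8) = (2/10)(2/10)(8/10)(2/10)(2/10) = 0.00128.
Weighting by the prior gives 1/5 · 0.06561 = 0.013122, 1/5 · 0.05184 = 0.010368, 1/5 · 0.03125 = 0.00625, 1/5 · 0.01536 = 0.003072, 1/5 · 0.00128 = 0.000256; with total 0.033068.
Therefore the posterior P(r = 5 | data) = (0.00625) / (0.033068) = 0.189.

0.1890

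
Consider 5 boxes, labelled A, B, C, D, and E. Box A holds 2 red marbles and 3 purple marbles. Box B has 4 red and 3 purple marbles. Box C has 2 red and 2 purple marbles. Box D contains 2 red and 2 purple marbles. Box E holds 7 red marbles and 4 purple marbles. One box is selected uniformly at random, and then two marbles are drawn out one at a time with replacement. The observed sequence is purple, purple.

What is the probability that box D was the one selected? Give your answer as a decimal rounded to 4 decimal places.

The likelihood of the observed sequence under each hypothesis: P(data | box A) = (3/5)(3/5) = 0.36; P(data | box B) = (3/7)(3/7) = 0.18367; P(data | box C) = (2/4)(2/4) = 0.25; P(data | box D) = (2/4)(2/4) = 0.25; P(data | box E) = (4/11)(4/11) = 0.13223.
The prior-weighted likelihoods are 1/5 · 0.36 = 0.072, 1/5 · 0.18367 = 0.036735, 1/5 · 0.25 = 0.05, 1/5 · 0.25 = 0.05, 1/5 · 0.13223 = 0.026446; with total 0.23518.
Hence P(box D | data) = (0.05) / (0.23518) = 0.2126.

0.2126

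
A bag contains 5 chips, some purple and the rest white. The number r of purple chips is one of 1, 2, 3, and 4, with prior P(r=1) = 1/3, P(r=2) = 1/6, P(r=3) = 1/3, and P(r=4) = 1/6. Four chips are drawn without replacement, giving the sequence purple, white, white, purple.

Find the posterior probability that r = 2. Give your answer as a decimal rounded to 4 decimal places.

Under each hypothesis, the probability of the observed sequence is: P(data | r = 1) = (1/5)(4/4)(3/3)(0/2) = 0; P(data | r = 2) = (2/5)(3/4)(2/3)(1/2) = 1/10; P(data | r = 3) = (3/5)(2/4)(1/3)(2/2) = 1/10; P(data | r = 4) = (4/5)(1/4)(0/3) = 0.
The prior-weighted likelihoods are 1/3 · 0 = 0, 1/6 · 1/10 = 1/60, 1/3 · 1/10 = 1/30, 1/6 · 0 = 0; these sum to 1/20.
So P(r = 2 | data) = (1/60) / (1/20) = 1/3.

0.3333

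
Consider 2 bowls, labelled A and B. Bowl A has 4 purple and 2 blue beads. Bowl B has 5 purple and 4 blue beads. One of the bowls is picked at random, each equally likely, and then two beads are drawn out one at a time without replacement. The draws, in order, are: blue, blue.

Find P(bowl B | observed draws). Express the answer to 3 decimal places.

0.714

Under each hypothesis, the probability of the observed sequence is: P(data | bowl A) = (2/6)(1/5) = 1/15; P(data | bowl B) = (4/9)(3/8) = 1/6.
Weighting by the prior gives 1/2 · 1/15 = 1/30, 1/2 · 1/6 = 1/12; summing to 7/60.
So P(bowl B | data) = (1/12) / (7/60) = 5/7.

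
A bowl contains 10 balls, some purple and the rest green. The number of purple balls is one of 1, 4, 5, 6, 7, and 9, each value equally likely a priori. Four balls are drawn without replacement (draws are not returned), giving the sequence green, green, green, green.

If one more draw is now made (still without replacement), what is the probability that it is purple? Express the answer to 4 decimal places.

0.2460

Compute the likelihood of the observed sequence for each case: P(data | r = 1) = (9/10)(8/9)(7/8)(6/7) = 0.6; P(data | r = 4) = (6/10)(5/9)(4/8)(3/7) = 0.071429; P(data | r = 5) = (5/10)(4/9)(3/8)(2/7) = 0.02381; P(data | r = 6) = (4/10)(3/9)(2/8)(1/7) = 0.0047619; P(data | r = 7) = (3/10)(2/9)(1/8)(0/7) = 0; P(data | r = 9) = (1/10)(0/9) = 0.
The prior-weighted likelihoods are 1/6 · 0.6 = 0.1, 1/6 · 0.071429 = 0.011905, 1/6 · 0.02381 = 0.0039683, 1/6 · 0.0047619 = 0.00079365, 1/6 · 0 = 0, 1/6 · 0 = 0; summing to 0.11667.
Dividing through by the total gives posterior P(r = 1 | data) = 0.85714, P(r = 4 | data) = 0.10204, P(r = 5 | data) = 0.034014, P(r = 6 | data) = 0.0068027, P(r = 7 | data) = 0, P(r = 9 | data) = 0.
So P(purple next | data) = Σ P(purple next | H) P(H | data) = (1/6)(0.85714) + (2/3)(0.10204) + (5/6)(0.034014) + (1)(0.0068027) = 0.24603.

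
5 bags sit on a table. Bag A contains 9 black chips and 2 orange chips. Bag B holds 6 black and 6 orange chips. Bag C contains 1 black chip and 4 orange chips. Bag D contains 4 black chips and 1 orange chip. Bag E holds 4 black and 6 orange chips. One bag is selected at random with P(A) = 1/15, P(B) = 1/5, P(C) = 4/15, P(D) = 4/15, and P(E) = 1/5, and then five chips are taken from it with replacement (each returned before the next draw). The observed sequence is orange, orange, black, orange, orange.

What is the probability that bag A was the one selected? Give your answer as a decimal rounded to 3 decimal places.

The likelihood of the observed sequence under each hypothesis: P(data | bag A) = (2/11)(2/11)(9/11)(2/11)(2/11) = 0.00089413; P(data | bag B) = (6/12)(6/12)(6/12)(6/12)(6/12) = 0.03125; P(data | bag C) = (4/5)(4/5)(1/5)(4/5)(4/5) = 0.08192; P(data | bag D) = (1/5)(1/5)(4/5)(1/5)(1/5) = 0.00128; P(data | bag E) = (6/10)(6/10)(4/10)(6/10)(6/10) = 0.05184.
Multiplying each by its prior: 1/15 · 0.00089413 = 5.9608e-05, 1/5 · 0.03125 = 0.00625, 4/15 · 0.08192 = 0.021845, 4/15 · 0.00128 = 0.00034133, 1/5 · 0.05184 = 0.010368; these sum to 0.038864.
By Bayes' rule, P(bag A | data) = (5.9608e-05) / (0.038864) = 0.0015338.

0.002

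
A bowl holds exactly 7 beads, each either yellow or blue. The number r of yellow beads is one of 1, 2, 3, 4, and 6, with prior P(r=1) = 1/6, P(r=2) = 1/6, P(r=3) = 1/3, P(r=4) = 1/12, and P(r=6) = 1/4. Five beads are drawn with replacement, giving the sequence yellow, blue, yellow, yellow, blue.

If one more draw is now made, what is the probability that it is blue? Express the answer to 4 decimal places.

0.4890

The likelihood of the observed sequence under each hypothesis: P(data | r = 1) = (1/7)(6/7)(1/7)(1/7)(6/7) = 0.002142; P(data | r = 2) = (2/7)(5/7)(2/7)(2/7)(5/7) = 0.0119; P(data | r = 3) = (3/7)(4/7)(3/7)(3/7)(4/7) = 0.025704; P(data | r = 4) = (4/7)(3/7)(4/7)(4/7)(3/7) = 0.034271; P(data | r = 6) = (6/7)(1/7)(6/7)(6/7)(1/7) = 0.012852.
Weighting by the prior gives 1/6 · 0.002142 = 0.00035699, 1/6 · 0.0119 = 0.0019833, 1/3 · 0.025704 = 0.0085679, 1/12 · 0.034271 = 0.002856, 1/4 · 0.012852 = 0.0032129; with total 0.016977.
The posterior is then P(r = 1 | data) = 0.021028, P(r = 2 | data) = 0.11682, P(r = 3 | data) = 0.50467, P(r = 4 | data) = 0.16822, P(r = 6 | data) = 0.18925.
The predictive probability is P(blue next | data) = (6/7)(0.021028) + (5/7)(0.11682) + (4/7)(0.50467) + (3/7)(0.16822) + (1/7)(0.18925) = 0.48899.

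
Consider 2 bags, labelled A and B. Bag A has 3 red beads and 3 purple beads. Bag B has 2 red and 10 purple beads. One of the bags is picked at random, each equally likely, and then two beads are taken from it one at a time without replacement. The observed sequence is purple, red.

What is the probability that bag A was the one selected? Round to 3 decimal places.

0.664

For each hypothesis, P(data | H) works out to: P(data | bag A) = (3/6)(3/5) = 3/10; P(data | bag B) = (10/12)(2/11) = 5/33.
The prior-weighted likelihoods are 1/2 · 3/10 = 3/20, 1/2 · 5/33 = 5/66; with total 149/660.
So P(bag A | data) = (3/20) / (149/660) = 99/149.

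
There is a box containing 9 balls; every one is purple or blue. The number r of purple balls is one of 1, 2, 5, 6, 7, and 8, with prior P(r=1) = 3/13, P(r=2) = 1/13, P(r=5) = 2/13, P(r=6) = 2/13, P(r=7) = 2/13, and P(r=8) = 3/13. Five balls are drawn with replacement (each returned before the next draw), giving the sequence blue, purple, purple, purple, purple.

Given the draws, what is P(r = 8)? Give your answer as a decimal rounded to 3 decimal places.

Compute the likelihood of the observed sequence for each case: P(data | r = 1) = (8/9)(1/9)(1/9)(1/9)(1/9) = 0.00013548; P(data | r = 2) = (7/9)(2/9)(2/9)(2/9)(2/9) = 0.0018967; P(data | r = 5) = (4/9)(5/9)(5/9)(5/9)(5/9) = 0.042338; P(data | r = 6) = (3/9)(6/9)(6/9)(6/9)(6/9) = 0.065844; P(data | r = 7) = (2/9)(7/9)(7/9)(7/9)(7/9) = 0.081322; P(data | r = 8) = (1/9)(8/9)(8/9)(8/9)(8/9) = 0.069366.
Multiplying each by its prior: 3/13 · 0.00013548 = 3.1265e-05, 1/13 · 0.0018967 = 0.0001459, 2/13 · 0.042338 = 0.0065135, 2/13 · 0.065844 = 0.01013, 2/13 · 0.081322 = 0.012511, 3/13 · 0.069366 = 0.016008; with total 0.045339.
Therefore the posterior P(r = 8 | data) = (0.016008) / (0.045339) = 0.35306.

0.353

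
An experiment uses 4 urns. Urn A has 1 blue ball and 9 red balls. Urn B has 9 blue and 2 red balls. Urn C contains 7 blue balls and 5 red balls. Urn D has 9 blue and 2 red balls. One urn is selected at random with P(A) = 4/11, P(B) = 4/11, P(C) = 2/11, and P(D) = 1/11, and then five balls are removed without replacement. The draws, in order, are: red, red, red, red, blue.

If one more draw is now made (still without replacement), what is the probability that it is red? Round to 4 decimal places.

0.9637

The likelihood of the observed sequence under each hypothesis: P(data | urn A) = (9/10)(8/9)(7/8)(6/7)(1/6) = 0.1; P(data | urn B) = (2/11)(1/10)(0/9) = 0; P(data | urn C) = (5/12)(4/11)(3/10)(2/9)(7/8) = 0.0088384; P(data | urn D) = (2/11)(1/10)(0/9) = 0.
Multiplying each by its prior: 4/11 · 0.1 = 0.036364, 4/11 · 0 = 0, 2/11 · 0.0088384 = 0.001607, 1/11 · 0 = 0; summing to 0.037971.
Dividing through by the total gives posterior P(urn A | data) = 0.95768, P(urn B | data) = 0, P(urn C | data) = 0.042322, P(urn D | data) = 0.
Averaging over the posterior, P(red next | data) = (1)(0.95768) + (1/7)(0.042322) = 0.96372.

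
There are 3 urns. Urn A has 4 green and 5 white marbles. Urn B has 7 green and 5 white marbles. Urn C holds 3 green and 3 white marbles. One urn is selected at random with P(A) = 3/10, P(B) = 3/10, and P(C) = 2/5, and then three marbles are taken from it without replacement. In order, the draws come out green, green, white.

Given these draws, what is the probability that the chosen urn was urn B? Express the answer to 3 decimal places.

0.333

Compute the likelihood of the observed sequence for each case: P(data | urn A) = (4/9)(3/8)(5/7) = 0.11905; P(data | urn B) = (7/12)(6/11)(5/10) = 0.15909; P(data | urn C) = (3/6)(2/5)(3/4) = 0.15.
Weighting by the prior gives 3/10 · 0.11905 = 0.035714, 3/10 · 0.15909 = 0.047727, 2/5 · 0.15 = 0.06; with total 0.14344.
Hence P(urn B | data) = (0.047727) / (0.14344) = 0.33273.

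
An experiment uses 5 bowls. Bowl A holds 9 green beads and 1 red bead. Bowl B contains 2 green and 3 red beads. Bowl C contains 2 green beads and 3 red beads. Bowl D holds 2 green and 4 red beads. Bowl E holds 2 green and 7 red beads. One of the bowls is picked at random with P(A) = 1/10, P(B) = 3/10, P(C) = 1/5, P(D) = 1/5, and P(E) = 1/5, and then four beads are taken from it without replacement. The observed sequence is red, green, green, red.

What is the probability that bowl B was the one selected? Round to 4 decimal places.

0.4355

The likelihood of the observed sequence under each hypothesis: P(data | bowl A) = (1/10)(9/9)(8/8)(0/7) = 0; P(data | bowl B) = (3/5)(2/4)(1/3)(2/2) = 1/10; P(data | bowl C) = (3/5)(2/4)(1/3)(2/2) = 1/10; P(data | bowl D) = (4/6)(2/5)(1/4)(3/3) = 1/15; P(data | bowl E) = (7/9)(2/8)(1/7)(6/6) = 1/36.
Multiplying each by its prior: 1/10 · 0 = 0, 3/10 · 1/10 = 3/100, 1/5 · 1/10 = 1/50, 1/5 · 1/15 = 1/75, 1/5 · 1/36 = 1/180; summing to 31/450.
By Bayes' rule, P(bowl B | data) = (3/100) / (31/450) = 27/62.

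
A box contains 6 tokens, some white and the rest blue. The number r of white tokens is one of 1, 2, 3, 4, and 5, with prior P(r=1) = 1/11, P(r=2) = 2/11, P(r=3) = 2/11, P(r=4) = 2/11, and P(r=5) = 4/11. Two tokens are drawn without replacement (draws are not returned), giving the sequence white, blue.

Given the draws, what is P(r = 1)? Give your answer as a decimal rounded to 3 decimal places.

The likelihood of the observed sequence under each hypothesis: P(data | r = 1) = (1/6)(5/5) = 1/6; P(data | r = 2) = (2/6)(4/5) = 4/15; P(data | r = 3) = (3/6)(3/5) = 3/10; P(data | r = 4) = (4/6)(2/5) = 4/15; P(data | r = 5) = (5/6)(1/5) = 1/6.
The prior-weighted likelihoods are 1/11 · 1/6 = 1/66, 2/11 · 4/15 = 8/165, 2/11 · 3/10 = 3/55, 2/11 · 4/15 = 8/165, 4/11 · 1/6 = 2/33; with total 5/22.
Hence P(r = 1 | data) = (1/66) / (5/22) = 1/15.

0.067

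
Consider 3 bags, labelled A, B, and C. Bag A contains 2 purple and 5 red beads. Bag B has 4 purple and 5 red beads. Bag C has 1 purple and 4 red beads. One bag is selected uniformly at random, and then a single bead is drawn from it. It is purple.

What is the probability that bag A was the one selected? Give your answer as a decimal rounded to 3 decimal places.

0.307

Compute the likelihood of this draw for each case: P(data | bag A) = (2/7) = 2/7; P(data | bag B) = (4/9) = 4/9; P(data | bag C) = (1/5) = 1/5.
The prior-weighted likelihoods are 1/3 · 2/7 = 2/21, 1/3 · 4/9 = 4/27, 1/3 · 1/5 = 1/15; these sum to 293/945.
By Bayes' rule, P(bag A | data) = (2/21) / (293/945) = 90/293.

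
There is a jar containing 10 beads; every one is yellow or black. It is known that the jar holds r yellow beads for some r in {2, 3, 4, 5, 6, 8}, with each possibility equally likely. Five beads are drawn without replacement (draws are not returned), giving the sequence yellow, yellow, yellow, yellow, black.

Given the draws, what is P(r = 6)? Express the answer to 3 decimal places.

0.260

The likelihood of the observed sequence under each hypothesis: P(data | r = 2) = (2/10)(1/9)(0/8) = 0; P(data | r = 3) = (3/10)(2/9)(1/8)(0/7) = 0; P(data | r = 4) = (4/10)(3/9)(2/8)(1/7)(6/6) = 0.0047619; P(data | r = 5) = (5/10)(4/9)(3/8)(2/7)(5/6) = 0.019841; P(data | r = 6) = (6/10)(5/9)(4/8)(3/7)(4/6) = 0.047619; P(data | r = 8) = (8/10)(7/9)(6/8)(5/7)(2/6) = 0.11111.
Multiplying each by its prior: 1/6 · 0 = 0, 1/6 · 0 = 0, 1/6 · 0.0047619 = 0.00079365, 1/6 · 0.019841 = 0.0033069, 1/6 · 0.047619 = 0.0079365, 1/6 · 0.11111 = 0.018519; summing to 0.030556.
By Bayes' rule, P(r = 6 | data) = (0.0079365) / (0.030556) = 0.25974.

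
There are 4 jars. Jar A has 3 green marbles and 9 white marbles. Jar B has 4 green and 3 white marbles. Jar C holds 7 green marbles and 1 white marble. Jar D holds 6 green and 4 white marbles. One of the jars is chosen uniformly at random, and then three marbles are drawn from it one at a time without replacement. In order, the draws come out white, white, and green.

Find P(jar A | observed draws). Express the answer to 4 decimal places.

For each hypothesis, P(data | H) works out to: P(data | jar A) = (9/12)(8/11)(3/10) = 0.16364; P(data | jar B) = (3/7)(2/6)(4/5) = 0.11429; P(data | jar C) = (1/8)(0/7) = 0; P(data | jar D) = (4/10)(3/9)(6/8) = 0.1.
Multiplying each by its prior: 1/4 · 0.16364 = 0.040909, 1/4 · 0.11429 = 0.028571, 1/4 · 0 = 0, 1/4 · 0.1 = 0.025; these sum to 0.094481.
By Bayes' rule, P(jar A | data) = (0.040909) / (0.094481) = 0.43299.

0.4330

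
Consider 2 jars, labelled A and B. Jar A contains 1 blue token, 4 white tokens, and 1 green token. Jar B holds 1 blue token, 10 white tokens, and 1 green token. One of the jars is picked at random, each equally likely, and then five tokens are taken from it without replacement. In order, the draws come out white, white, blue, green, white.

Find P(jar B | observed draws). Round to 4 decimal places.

0.1852

The likelihood of the observed sequence under each hypothesis: P(data | jar A) = (4/6)(3/5)(1/4)(1/3)(2/2) = 1/30; P(data | jar B) = (10/12)(9/11)(1/10)(1/9)(8/8) = 1/132.
Weighting by the prior gives 1/2 · 1/30 = 1/60, 1/2 · 1/132 = 1/264; with total 9/440.
So P(jar B | data) = (1/264) / (9/440) = 5/27.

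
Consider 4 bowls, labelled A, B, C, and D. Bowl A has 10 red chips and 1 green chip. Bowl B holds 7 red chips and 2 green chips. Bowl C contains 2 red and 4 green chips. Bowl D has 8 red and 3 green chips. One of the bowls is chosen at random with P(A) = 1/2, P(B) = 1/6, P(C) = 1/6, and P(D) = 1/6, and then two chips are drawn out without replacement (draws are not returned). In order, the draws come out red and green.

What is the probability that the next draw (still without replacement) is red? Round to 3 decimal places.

The likelihood of the observed sequence under each hypothesis: P(data | bowl A) = (10/11)(1/10) = 0.090909; P(data | bowl B) = (7/9)(2/8) = 0.19444; P(data | bowl C) = (2/6)(4/5) = 0.26667; P(data | bowl D) = (8/11)(3/10) = 0.21818.
Multiplying each by its prior: 1/2 · 0.090909 = 0.045455, 1/6 · 0.19444 = 0.032407, 1/6 · 0.26667 = 0.044444, 1/6 · 0.21818 = 0.036364; with total 0.15867.
The posterior is then P(bowl A | data) = 0.28647, P(bowl B | data) = 0.20424, P(bowl C | data) = 0.28011, P(bowl D | data) = 0.22918.
So P(red next | data) = Σ P(red next | H) P(H | data) = (1)(0.28647) + (6/7)(0.20424) + (1/4)(0.28011) + (7/9)(0.22918) = 0.70981.

0.710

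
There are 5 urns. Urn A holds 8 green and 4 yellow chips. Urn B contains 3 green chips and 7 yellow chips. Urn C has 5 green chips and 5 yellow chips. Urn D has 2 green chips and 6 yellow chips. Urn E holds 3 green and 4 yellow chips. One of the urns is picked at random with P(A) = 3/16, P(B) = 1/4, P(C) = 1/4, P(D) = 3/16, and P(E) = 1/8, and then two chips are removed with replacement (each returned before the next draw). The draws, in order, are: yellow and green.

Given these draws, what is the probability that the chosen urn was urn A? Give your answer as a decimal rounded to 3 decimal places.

0.187

For each hypothesis, P(data | H) works out to: P(data | urn A) = (4/12)(8/12) = 0.22222; P(data | urn B) = (7/10)(3/10) = 0.21; P(data | urn C) = (5/10)(5/10) = 0.25; P(data | urn D) = (6/8)(2/8) = 0.1875; P(data | urn E) = (4/7)(3/7) = 0.2449.
The prior-weighted likelihoods are 3/16 · 0.22222 = 0.041667, 1/4 · 0.21 = 0.0525, 1/4 · 0.25 = 0.0625, 3/16 · 0.1875 = 0.035156, 1/8 · 0.2449 = 0.030612; with total 0.22244.
So P(urn A | data) = (0.041667) / (0.22244) = 0.18732.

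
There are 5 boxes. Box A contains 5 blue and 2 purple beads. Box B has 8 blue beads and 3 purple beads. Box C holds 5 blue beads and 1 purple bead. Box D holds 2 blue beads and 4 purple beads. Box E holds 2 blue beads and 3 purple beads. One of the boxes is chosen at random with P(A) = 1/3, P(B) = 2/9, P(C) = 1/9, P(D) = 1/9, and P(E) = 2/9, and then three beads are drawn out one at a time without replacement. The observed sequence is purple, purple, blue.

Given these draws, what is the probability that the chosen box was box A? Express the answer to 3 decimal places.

Under each hypothesis, the probability of the observed sequence is: P(data | box A) = (2/7)(1/6)(5/5) = 0.047619; P(data | box B) = (3/11)(2/10)(8/9) = 0.048485; P(data | box C) = (1/6)(0/5) = 0; P(data | box D) = (4/6)(3/5)(2/4) = 0.2; P(data | box E) = (3/5)(2/4)(2/3) = 0.2.
Multiplying each by its prior: 1/3 · 0.047619 = 0.015873, 2/9 · 0.048485 = 0.010774, 1/9 · 0 = 0, 1/9 · 0.2 = 0.022222, 2/9 · 0.2 = 0.044444; with total 0.093314.
Therefore the posterior P(box A | data) = (0.015873) / (0.093314) = 0.1701.

0.170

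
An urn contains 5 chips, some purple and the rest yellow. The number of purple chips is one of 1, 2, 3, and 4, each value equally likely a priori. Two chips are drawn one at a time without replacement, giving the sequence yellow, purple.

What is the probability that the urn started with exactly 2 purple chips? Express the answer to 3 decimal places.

Compute the likelihood of the observed sequence for each case: P(data | r = 1) = (4/5)(1/4) = 1/5; P(data | r = 2) = (3/5)(2/4) = 3/10; P(data | r = 3) = (2/5)(3/4) = 3/10; P(data | r = 4) = (1/5)(4/4) = 1/5.
Weighting by the prior gives 1/4 · 1/5 = 1/20, 1/4 · 3/10 = 3/40, 1/4 · 3/10 = 3/40, 1/4 · 1/5 = 1/20; with total 1/4.
Hence P(r = 2 | data) = (3/40) / (1/4) = 3/10.

0.300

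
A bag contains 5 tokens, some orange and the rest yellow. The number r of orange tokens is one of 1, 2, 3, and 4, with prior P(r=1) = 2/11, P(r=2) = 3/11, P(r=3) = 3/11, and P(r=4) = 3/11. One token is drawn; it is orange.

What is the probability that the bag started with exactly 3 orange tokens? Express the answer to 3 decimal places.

0.310

The likelihood of this draw under each hypothesis: P(data | r = 1) = (1/5) = 1/5; P(data | r = 2) = (2/5) = 2/5; P(data | r = 3) = (3/5) = 3/5; P(data | r = 4) = (4/5) = 4/5.
The prior-weighted likelihoods are 2/11 · 1/5 = 2/55, 3/11 · 2/5 = 6/55, 3/11 · 3/5 = 9/55, 3/11 · 4/5 = 12/55; these sum to 29/55.
Hence P(r = 3 | data) = (9/55) / (29/55) = 9/29.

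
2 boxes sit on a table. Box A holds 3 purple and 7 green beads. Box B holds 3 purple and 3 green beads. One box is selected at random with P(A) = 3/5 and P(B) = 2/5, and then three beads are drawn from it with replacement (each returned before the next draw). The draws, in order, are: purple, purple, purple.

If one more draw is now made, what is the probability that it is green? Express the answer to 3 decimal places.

For each hypothesis, P(data | H) works out to: P(data | box A) = (3/10)(3/10)(3/10) = 0.027; P(data | box B) = (3/6)(3/6)(3/6) = 0.125.
Multiplying each by its prior: 3/5 · 0.027 = 0.0162, 2/5 · 0.125 = 0.05; with total 0.0662.
Dividing through by the total gives posterior P(box A | data) = 0.24471, P(box B | data) = 0.75529.
The predictive probability is P(green next | data) = (7/10)(0.24471) + (1/2)(0.75529) = 0.54894.

0.549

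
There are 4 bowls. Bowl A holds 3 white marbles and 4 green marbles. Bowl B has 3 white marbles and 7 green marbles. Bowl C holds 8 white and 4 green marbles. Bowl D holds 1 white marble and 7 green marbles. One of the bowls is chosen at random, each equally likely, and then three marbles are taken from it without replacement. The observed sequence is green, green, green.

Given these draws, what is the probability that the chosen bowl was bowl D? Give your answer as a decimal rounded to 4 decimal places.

The likelihood of the observed sequence under each hypothesis: P(data | bowl A) = (4/7)(3/6)(2/5) = 0.11429; P(data | bowl B) = (7/10)(6/9)(5/8) = 0.29167; P(data | bowl C) = (4/12)(3/11)(2/10) = 0.018182; P(data | bowl D) = (7/8)(6/7)(5/6) = 0.625.
The prior-weighted likelihoods are 1/4 · 0.11429 = 0.028571, 1/4 · 0.29167 = 0.072917, 1/4 · 0.018182 = 0.0045455, 1/4 · 0.625 = 0.15625; with total 0.26228.
Therefore the posterior P(bowl D | data) = (0.15625) / (0.26228) = 0.59573.

0.5957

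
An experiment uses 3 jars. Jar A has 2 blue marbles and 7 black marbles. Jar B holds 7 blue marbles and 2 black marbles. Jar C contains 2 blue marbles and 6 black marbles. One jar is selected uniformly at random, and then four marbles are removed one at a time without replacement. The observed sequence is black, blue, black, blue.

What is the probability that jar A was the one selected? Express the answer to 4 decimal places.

Under each hypothesis, the probability of the observed sequence is: P(data | jar A) = (7/9)(2/8)(6/7)(1/6) = 1/36; P(data | jar B) = (2/9)(7/8)(1/7)(6/6) = 1/36; P(data | jar C) = (6/8)(2/7)(5/6)(1/5) = 1/28.
The prior-weighted likelihoods are 1/3 · 1/36 = 1/108, 1/3 · 1/36 = 1/108, 1/3 · 1/28 = 1/84; with total 23/756.
Hence P(jar A | data) = (1/108) / (23/756) = 7/23.

0.3043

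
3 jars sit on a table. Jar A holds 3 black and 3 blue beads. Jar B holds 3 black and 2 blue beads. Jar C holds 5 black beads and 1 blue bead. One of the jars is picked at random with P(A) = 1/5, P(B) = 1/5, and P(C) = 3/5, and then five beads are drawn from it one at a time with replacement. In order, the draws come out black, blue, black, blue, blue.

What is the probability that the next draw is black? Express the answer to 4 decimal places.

0.5863

Under each hypothesis, the probability of the observed sequence is: P(data | jar A) = (3/6)(3/6)(3/6)(3/6)(3/6) = 0.03125; P(data | jar B) = (3/5)(2/5)(3/5)(2/5)(2/5) = 0.02304; P(data | jar C) = (5/6)(1/6)(5/6)(1/6)(1/6) = 0.003215.
Weighting by the prior gives 1/5 · 0.03125 = 0.00625, 1/5 · 0.02304 = 0.004608, 3/5 · 0.003215 = 0.001929; with total 0.012787.
Dividing through by the total gives posterior P(jar A | data) = 0.48878, P(jar B | data) = 0.36037, P(jar C | data) = 0.15086.
Averaging over the posterior, P(black next | data) = (1/2)(0.48878) + (3/5)(0.36037) + (5/6)(0.15086) = 0.58632.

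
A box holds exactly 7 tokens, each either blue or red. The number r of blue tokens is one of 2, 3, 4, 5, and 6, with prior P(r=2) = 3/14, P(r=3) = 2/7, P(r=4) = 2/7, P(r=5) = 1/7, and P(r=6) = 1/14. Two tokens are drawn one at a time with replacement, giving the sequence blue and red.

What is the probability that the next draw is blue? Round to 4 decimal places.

0.5000

The likelihood of the observed sequence under each hypothesis: P(data | r = 2) = (2/7)(5/7) = 10/49; P(data | r = 3) = (3/7)(4/7) = 12/49; P(data | r = 4) = (4/7)(3/7) = 12/49; P(data | r = 5) = (5/7)(2/7) = 10/49; P(data | r = 6) = (6/7)(1/7) = 6/49.
Weighting by the prior gives 3/14 · 10/49 = 15/343, 2/7 · 12/49 = 24/343, 2/7 · 12/49 = 24/343, 1/7 · 10/49 = 10/343, 1/14 · 6/49 = 3/343; these sum to 76/343.
Dividing through by the total gives posterior P(r = 2 | data) = 15/76, P(r = 3 | data) = 6/19, P(r = 4 | data) = 6/19, P(r = 5 | data) = 5/38, P(r = 6 | data) = 3/76.
The predictive probability is P(blue next | data) = (2/7)(15/76) + (3/7)(6/19) + (4/7)(6/19) + (5/7)(5/38) + (6/7)(3/76) = 1/2.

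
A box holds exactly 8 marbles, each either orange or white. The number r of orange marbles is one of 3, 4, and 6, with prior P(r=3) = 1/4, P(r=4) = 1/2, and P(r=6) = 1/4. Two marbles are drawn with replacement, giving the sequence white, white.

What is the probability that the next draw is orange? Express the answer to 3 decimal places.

For each hypothesis, P(data | H) works out to: P(data | r = 3) = (5/8)(5/8) = 25/64; P(data | r = 4) = (4/8)(4/8) = 1/4; P(data | r = 6) = (2/8)(2/8) = 1/16.
Weighting by the prior gives 1/4 · 25/64 = 25/256, 1/2 · 1/4 = 1/8, 1/4 · 1/16 = 1/64; with total 61/256.
Normalising, the posterior is P(r = 3 | data) = 25/61, P(r = 4 | data) = 32/61, P(r = 6 | data) = 4/61.
So P(orange next | data) = Σ P(orange next | H) P(H | data) = (3/8)(25/61) + (1/2)(32/61) + (3/4)(4/61) = 227/488.

0.465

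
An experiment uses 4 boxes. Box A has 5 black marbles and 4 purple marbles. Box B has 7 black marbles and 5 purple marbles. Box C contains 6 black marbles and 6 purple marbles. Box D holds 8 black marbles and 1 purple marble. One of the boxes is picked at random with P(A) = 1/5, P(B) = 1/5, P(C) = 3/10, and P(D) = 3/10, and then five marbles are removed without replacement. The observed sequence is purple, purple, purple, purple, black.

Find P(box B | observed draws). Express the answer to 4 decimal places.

Under each hypothesis, the probability of the observed sequence is: P(data | box A) = (4/9)(3/8)(2/7)(1/6)(5/5) = 0.0079365; P(data | box B) = (5/12)(4/11)(3/10)(2/9)(7/8) = 0.0088384; P(data | box C) = (6/12)(5/11)(4/10)(3/9)(6/8) = 0.022727; P(data | box D) = (1/9)(0/8) = 0.
Multiplying each by its prior: 1/5 · 0.0079365 = 0.0015873, 1/5 · 0.0088384 = 0.0017677, 3/10 · 0.022727 = 0.0068182, 3/10 · 0 = 0; summing to 0.010173.
Hence P(box B | data) = (0.0017677) / (0.010173) = 0.17376.

0.1738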